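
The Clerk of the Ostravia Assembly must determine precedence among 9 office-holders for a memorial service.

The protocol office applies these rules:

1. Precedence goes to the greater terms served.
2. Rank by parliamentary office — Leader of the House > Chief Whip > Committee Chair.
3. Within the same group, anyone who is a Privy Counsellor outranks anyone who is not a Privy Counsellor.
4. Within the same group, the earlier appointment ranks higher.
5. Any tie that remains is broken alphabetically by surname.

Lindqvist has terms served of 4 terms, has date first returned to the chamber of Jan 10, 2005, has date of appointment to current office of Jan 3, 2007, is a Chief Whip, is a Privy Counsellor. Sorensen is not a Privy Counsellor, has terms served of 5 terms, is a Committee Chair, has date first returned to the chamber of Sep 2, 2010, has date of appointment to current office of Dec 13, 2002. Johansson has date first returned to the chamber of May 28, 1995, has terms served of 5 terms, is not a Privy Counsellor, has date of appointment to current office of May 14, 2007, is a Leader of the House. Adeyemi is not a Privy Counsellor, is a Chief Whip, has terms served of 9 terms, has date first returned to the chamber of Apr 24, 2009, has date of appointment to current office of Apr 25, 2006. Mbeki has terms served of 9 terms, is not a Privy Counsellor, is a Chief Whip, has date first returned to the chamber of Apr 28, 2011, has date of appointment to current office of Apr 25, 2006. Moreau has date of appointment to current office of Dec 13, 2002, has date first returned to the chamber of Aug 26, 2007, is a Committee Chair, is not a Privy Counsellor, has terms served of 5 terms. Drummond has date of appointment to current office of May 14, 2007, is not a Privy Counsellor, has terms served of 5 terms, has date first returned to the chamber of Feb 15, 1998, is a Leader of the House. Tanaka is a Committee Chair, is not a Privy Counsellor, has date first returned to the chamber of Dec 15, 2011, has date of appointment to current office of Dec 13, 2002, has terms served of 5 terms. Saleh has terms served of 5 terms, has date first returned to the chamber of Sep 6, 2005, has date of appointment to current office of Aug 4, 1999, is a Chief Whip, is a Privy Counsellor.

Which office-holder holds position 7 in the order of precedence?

Sorensen

By terms served (higher first): Adeyemi and Mbeki (both 9 terms); then Drummond, Johansson, Saleh, Moreau, Sorensen and Tanaka (each 5 terms); then Lindqvist (4 terms).
Adeyemi and Mbeki are each Chief Whip, so the next rule applies.
Adeyemi and Mbeki are each not a Privy Counsellor, so the next rule applies.
Adeyemi and Mbeki both have date of appointment to current office Apr 25, 2006, so the next rule applies.
Among Adeyemi and Mbeki, alphabetically by surname: Adeyemi before Mbeki.
Among Drummond, Johansson, Saleh, Moreau, Sorensen and Tanaka, by parliamentary office: Drummond and Johansson (Leader of the House) before Saleh (Chief Whip) before Moreau, Sorensen and Tanaka (Committee Chair).
Drummond and Johansson are each not a Privy Counsellor, so the next rule applies.
Drummond and Johansson both have date of appointment to current office May 14, 2007, so the next rule applies.
Among Drummond and Johansson, alphabetically by surname: Drummond before Johansson.
Moreau, Sorensen and Tanaka are each not a Privy Counsellor, so the next rule applies.
Moreau, Sorensen and Tanaka all have date of appointment to current office Dec 13, 2002, so the next rule applies.
Among Moreau, Sorensen and Tanaka, alphabetically by surname: Moreau before Sorensen before Tanaka.
Order: Adeyemi, Mbeki, Drummond, Johansson, Saleh, Moreau, Sorensen, Tanaka, Lindqvist.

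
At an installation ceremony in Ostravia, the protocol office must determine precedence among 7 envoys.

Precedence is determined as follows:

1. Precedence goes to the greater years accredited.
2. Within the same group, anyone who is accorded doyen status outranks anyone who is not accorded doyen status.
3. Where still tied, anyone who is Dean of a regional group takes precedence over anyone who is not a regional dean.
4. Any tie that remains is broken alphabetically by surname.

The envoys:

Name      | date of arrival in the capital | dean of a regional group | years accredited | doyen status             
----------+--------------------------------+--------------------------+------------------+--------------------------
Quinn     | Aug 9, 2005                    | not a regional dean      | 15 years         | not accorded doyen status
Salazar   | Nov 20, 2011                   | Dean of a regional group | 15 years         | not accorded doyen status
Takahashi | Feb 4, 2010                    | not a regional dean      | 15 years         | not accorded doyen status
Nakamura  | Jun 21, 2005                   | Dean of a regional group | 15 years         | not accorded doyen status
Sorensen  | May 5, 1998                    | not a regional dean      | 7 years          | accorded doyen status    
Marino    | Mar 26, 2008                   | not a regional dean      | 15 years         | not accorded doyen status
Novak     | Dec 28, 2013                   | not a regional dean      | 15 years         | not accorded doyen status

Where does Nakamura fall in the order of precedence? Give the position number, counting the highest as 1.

1

By years accredited (higher first): Nakamura, Salazar, Marino, Novak, Quinn and Takahashi (each 15 years); then Sorensen (7 years).
Nakamura, Salazar, Marino, Novak, Quinn and Takahashi are each not accorded doyen status, so the next rule applies.
Among Nakamura, Salazar, Marino, Novak, Quinn and Takahashi, Dean of a regional group before not a regional dean: Nakamura and Salazar (Dean of a regional group) before Marino, Novak, Quinn and Takahashi (not a regional dean).
Among Nakamura and Salazar, alphabetically by surname: Nakamura before Salazar.
Among Marino, Novak, Quinn and Takahashi, alphabetically by surname: Marino before Novak before Quinn before Takahashi.
Order: Nakamura, Salazar, Marino, Novak, Quinn, Takahashi, Sorensen. So position 1.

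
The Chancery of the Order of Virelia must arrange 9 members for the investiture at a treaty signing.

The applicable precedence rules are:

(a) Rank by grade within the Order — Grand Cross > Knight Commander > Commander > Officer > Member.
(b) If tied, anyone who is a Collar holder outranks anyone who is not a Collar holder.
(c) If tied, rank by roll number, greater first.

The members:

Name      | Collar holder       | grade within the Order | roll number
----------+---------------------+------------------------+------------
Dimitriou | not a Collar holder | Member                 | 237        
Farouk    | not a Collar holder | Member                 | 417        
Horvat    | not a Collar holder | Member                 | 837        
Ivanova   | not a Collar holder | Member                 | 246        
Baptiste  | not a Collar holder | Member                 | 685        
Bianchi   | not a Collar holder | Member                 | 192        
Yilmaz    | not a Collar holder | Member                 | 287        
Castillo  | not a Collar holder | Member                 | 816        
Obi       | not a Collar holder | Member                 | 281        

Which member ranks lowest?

By grade within the Order: Horvat, Castillo, Baptiste, Farouk, Yilmaz, Obi, Ivanova, Dimitriou and Bianchi (Member).
Horvat, Castillo, Baptiste, Farouk, Yilmaz, Obi, Ivanova, Dimitriou and Bianchi are each not a Collar holder, so the next rule applies.
Among Horvat, Castillo, Baptiste, Farouk, Yilmaz, Obi, Ivanova, Dimitriou and Bianchi, by roll number (higher first): Horvat (837) before Castillo (816) before Baptiste (685) before Farouk (417) before Yilmaz (287) before Obi (281) before Ivanova (246) before Dimitriou (237) before Bianchi (192).
Order: Horvat, Castillo, Baptiste, Farouk, Yilmaz, Obi, Ivanova, Dimitriou, Bianchi.

Bianchi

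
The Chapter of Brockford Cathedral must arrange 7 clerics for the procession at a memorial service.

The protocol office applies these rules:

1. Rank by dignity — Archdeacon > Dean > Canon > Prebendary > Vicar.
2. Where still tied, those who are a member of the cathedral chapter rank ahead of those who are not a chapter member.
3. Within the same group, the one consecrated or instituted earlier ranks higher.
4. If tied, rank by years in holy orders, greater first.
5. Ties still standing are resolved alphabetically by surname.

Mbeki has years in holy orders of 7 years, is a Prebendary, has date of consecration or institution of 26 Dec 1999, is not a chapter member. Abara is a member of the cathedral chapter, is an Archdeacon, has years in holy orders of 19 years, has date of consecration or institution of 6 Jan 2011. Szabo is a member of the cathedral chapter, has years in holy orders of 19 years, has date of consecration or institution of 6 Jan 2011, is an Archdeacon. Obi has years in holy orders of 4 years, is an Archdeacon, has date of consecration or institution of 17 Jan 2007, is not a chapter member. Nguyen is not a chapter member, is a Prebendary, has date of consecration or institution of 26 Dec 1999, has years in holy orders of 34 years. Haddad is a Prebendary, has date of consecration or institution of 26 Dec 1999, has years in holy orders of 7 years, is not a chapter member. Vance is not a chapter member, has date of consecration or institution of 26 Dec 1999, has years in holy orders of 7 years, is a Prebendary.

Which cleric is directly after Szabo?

By dignity: Abara, Szabo and Obi (Archdeacon); then Nguyen, Haddad, Mbeki and Vance (Prebendary).
Among Abara, Szabo and Obi, a member of the cathedral chapter before not a chapter member: Abara and Szabo (a member of the cathedral chapter) before Obi (not a chapter member).
Abara and Szabo both have date of consecration or institution 6 Jan 2011, so the next rule applies.
Abara and Szabo both have years in holy orders 19 years, so the next rule applies.
Among Abara and Szabo, alphabetically by surname: Abara before Szabo.
Nguyen, Haddad, Mbeki and Vance are each not a chapter member, so the next rule applies.
Nguyen, Haddad, Mbeki and Vance all have date of consecration or institution 26 Dec 1999, so the next rule applies.
Among Nguyen, Haddad, Mbeki and Vance, by years in holy orders (higher first): Nguyen (34 years) before Haddad, Mbeki and Vance (7 years).
Among Haddad, Mbeki and Vance, alphabetically by surname: Haddad before Mbeki before Vance.
Order: Abara, Szabo, Obi, Nguyen, Haddad, Mbeki, Vance.

Obi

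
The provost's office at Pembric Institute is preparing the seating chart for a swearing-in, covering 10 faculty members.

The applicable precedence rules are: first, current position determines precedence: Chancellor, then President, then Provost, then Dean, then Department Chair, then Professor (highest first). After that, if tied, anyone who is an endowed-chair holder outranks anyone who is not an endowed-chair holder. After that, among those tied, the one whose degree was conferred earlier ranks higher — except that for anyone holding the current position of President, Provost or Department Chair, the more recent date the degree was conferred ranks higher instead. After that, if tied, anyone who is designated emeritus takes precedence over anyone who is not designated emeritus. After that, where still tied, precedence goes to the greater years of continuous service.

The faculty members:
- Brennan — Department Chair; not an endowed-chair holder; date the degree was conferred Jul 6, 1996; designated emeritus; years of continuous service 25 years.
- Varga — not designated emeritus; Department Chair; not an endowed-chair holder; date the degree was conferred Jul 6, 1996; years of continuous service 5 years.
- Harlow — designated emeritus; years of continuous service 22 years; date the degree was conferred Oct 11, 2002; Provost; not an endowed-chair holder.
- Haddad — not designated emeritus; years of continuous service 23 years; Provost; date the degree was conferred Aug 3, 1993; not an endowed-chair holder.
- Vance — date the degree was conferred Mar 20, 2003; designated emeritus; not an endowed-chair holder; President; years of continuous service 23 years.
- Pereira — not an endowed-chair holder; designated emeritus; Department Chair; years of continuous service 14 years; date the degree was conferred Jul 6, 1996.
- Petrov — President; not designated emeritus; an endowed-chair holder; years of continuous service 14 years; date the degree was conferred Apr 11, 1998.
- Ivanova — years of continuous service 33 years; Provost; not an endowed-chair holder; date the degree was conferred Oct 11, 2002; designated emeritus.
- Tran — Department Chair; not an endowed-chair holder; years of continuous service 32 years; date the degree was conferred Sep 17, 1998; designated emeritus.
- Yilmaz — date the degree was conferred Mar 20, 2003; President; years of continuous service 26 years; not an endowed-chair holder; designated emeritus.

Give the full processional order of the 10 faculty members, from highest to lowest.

By current position: Petrov, Yilmaz and Vance (President); then Ivanova, Harlow and Haddad (Provost); then Tran, Brennan, Pereira and Varga (Department Chair).
Among Petrov, Yilmaz and Vance, an endowed-chair holder before not an endowed-chair holder: Petrov (an endowed-chair holder) before Yilmaz and Vance (not an endowed-chair holder).
Yilmaz and Vance both have date the degree was conferred Mar 20, 2003, so the next rule applies.
Yilmaz and Vance are each designated emeritus, so the next rule applies.
Among Yilmaz and Vance, by years of continuous service (higher first): Yilmaz (26 years) before Vance (23 years).
Ivanova, Harlow and Haddad are each not an endowed-chair holder, so the next rule applies.
Among Ivanova, Harlow and Haddad, by date the degree was conferred (later first) (reversed rule for this group): Ivanova and Harlow (Oct 11, 2002) before Haddad (Aug 3, 1993).
Ivanova and Harlow are each designated emeritus, so the next rule applies.
Among Ivanova and Harlow, by years of continuous service (higher first): Ivanova (33 years) before Harlow (22 years).
Tran, Brennan, Pereira and Varga are each not an endowed-chair holder, so the next rule applies.
Among Tran, Brennan, Pereira and Varga, by date the degree was conferred (later first) (reversed rule for this group): Tran (Sep 17, 1998) before Brennan, Pereira and Varga (Jul 6, 1996).
Among Brennan, Pereira and Varga, designated emeritus before not designated emeritus: Brennan and Pereira (designated emeritus) before Varga (not designated emeritus).
Among Brennan and Pereira, by years of continuous service (higher first): Brennan (25 years) before Pereira (14 years).
Full order: Petrov, Yilmaz, Vance, Ivanova, Harlow, Haddad, Tran, Brennan, Pereira, Varga.

Petrov, Yilmaz, Vance, Ivanova, Harlow, Haddad, Tran, Brennan, Pereira, Varga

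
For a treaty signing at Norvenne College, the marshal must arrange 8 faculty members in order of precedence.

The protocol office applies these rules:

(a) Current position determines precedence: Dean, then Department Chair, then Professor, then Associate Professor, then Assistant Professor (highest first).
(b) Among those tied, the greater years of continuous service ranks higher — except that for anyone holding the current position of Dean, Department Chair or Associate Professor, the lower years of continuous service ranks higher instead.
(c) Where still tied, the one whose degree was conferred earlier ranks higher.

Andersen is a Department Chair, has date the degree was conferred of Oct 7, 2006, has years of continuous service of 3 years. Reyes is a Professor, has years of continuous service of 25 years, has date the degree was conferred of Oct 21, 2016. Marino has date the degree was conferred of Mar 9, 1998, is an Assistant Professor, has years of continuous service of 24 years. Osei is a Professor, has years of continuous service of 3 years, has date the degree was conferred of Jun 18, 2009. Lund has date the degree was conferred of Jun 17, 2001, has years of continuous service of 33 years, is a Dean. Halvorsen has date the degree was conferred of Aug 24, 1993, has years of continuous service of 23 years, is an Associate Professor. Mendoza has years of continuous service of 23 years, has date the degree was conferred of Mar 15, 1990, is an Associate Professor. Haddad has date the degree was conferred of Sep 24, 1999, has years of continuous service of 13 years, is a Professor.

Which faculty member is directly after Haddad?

By current position: Lund (Dean); then Andersen (Department Chair); then Reyes, Haddad and Osei (Professor); then Mendoza and Halvorsen (Associate Professor); then Marino (Assistant Professor).
Among Reyes, Haddad and Osei, by years of continuous service (higher first): Reyes (25 years) before Haddad (13 years) before Osei (3 years).
Mendoza and Halvorsen both have years of continuous service 23 years, so the next rule applies.
Among Mendoza and Halvorsen, by date the degree was conferred (earlier first): Mendoza (Mar 15, 1990) before Halvorsen (Aug 24, 1993).
Order: Lund, Andersen, Reyes, Haddad, Osei, Mendoza, Halvorsen, Marino.

Osei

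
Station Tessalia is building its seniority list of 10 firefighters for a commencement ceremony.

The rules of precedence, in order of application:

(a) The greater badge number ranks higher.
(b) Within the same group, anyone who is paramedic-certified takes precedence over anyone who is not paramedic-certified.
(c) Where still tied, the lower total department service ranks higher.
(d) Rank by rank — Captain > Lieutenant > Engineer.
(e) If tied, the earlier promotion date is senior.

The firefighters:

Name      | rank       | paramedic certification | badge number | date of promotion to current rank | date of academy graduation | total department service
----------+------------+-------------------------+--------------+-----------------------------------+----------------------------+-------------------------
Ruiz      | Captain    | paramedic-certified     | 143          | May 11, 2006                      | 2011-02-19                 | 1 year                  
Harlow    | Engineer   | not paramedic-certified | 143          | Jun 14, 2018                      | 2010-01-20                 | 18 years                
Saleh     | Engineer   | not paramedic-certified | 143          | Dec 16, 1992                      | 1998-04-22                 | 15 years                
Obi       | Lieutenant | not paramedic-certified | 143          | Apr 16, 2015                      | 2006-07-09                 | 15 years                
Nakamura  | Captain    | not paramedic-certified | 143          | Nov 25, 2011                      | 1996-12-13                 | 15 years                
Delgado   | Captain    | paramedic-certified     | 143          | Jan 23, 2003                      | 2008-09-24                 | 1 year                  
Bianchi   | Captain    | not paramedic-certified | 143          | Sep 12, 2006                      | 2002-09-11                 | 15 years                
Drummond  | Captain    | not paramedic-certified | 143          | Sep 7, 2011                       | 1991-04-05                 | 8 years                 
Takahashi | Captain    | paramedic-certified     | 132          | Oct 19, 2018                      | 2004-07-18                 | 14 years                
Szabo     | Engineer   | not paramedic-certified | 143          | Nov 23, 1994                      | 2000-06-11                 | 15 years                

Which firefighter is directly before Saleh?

Obi

By badge number (higher first): Delgado, Ruiz, Drummond, Bianchi, Nakamura, Obi, Saleh, Szabo and Harlow (each 143); then Takahashi (132).
Among Delgado, Ruiz, Drummond, Bianchi, Nakamura, Obi, Saleh, Szabo and Harlow, paramedic-certified before not paramedic-certified: Delgado and Ruiz (paramedic-certified) before Drummond, Bianchi, Nakamura, Obi, Saleh, Szabo and Harlow (not paramedic-certified).
Delgado and Ruiz both have total department service 1 year, so the next rule applies.
Delgado and Ruiz are each Captain, so the next rule applies.
Among Delgado and Ruiz, by date of promotion to current rank (earlier first): Delgado (Jan 23, 2003) before Ruiz (May 11, 2006).
Among Drummond, Bianchi, Nakamura, Obi, Saleh, Szabo and Harlow, by total department service (lower first): Drummond (8 years) before Bianchi, Nakamura, Obi, Saleh and Szabo (15 years) before Harlow (18 years).
Among Bianchi, Nakamura, Obi, Saleh and Szabo, by rank: Bianchi and Nakamura (Captain) before Obi (Lieutenant) before Saleh and Szabo (Engineer).
Among Bianchi and Nakamura, by date of promotion to current rank (earlier first): Bianchi (Sep 12, 2006) before Nakamura (Nov 25, 2011).
Among Saleh and Szabo, by date of promotion to current rank (earlier first): Saleh (Dec 16, 1992) before Szabo (Nov 23, 1994).
Order: Delgado, Ruiz, Drummond, Bianchi, Nakamura, Obi, Saleh, Szabo, Harlow, Takahashi.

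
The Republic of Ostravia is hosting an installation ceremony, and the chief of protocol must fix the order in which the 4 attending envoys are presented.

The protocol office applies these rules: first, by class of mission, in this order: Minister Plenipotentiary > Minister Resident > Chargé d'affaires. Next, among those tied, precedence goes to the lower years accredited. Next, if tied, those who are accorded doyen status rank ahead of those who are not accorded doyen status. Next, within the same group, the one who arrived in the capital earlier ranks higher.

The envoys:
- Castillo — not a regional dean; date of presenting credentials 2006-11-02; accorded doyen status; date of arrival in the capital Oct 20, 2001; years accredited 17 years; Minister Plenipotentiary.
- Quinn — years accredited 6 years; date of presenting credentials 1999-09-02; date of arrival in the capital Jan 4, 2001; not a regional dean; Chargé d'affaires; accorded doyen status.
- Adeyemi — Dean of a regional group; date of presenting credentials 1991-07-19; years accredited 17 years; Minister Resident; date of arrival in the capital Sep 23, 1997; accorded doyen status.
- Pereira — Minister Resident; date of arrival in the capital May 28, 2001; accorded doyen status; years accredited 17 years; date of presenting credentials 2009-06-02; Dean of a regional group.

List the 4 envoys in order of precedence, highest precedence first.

Castillo, Adeyemi, Pereira, Quinn

By class of mission: Castillo (Minister Plenipotentiary); then Adeyemi and Pereira (Minister Resident); then Quinn (Chargé d'affaires).
Adeyemi and Pereira both have years accredited 17 years, so the next rule applies.
Adeyemi and Pereira are each accorded doyen status, so the next rule applies.
Among Adeyemi and Pereira, by date of arrival in the capital (earlier first): Adeyemi (Sep 23, 1997) before Pereira (May 28, 2001).
Full order: Castillo, Adeyemi, Pereira, Quinn.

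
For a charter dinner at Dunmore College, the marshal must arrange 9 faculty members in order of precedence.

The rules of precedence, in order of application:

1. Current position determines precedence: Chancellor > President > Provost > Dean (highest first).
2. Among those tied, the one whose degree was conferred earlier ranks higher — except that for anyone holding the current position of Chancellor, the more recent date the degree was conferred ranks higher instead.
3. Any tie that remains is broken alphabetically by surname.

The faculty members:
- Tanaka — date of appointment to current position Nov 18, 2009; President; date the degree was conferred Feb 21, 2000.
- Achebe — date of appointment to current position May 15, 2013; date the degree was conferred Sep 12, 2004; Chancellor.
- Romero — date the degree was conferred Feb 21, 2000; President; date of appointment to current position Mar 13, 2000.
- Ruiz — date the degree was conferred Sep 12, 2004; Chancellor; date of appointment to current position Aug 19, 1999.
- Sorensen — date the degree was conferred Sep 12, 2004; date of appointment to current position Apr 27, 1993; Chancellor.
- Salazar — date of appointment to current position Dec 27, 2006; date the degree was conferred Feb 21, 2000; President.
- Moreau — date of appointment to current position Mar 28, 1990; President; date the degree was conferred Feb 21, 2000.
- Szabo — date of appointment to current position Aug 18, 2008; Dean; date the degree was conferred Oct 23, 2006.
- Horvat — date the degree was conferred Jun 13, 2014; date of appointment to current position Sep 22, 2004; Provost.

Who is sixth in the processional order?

Salazar

By current position: Achebe, Ruiz and Sorensen (Chancellor); then Moreau, Romero, Salazar and Tanaka (President); then Horvat (Provost); then Szabo (Dean).
Achebe, Ruiz and Sorensen all have date the degree was conferred Sep 12, 2004, so the next rule applies.
Among Achebe, Ruiz and Sorensen, alphabetically by surname: Achebe before Ruiz before Sorensen.
Moreau, Romero, Salazar and Tanaka all have date the degree was conferred Feb 21, 2000, so the next rule applies.
Among Moreau, Romero, Salazar and Tanaka, alphabetically by surname: Moreau before Romero before Salazar before Tanaka.
Order: Achebe, Ruiz, Sorensen, Moreau, Romero, Salazar, Tanaka, Horvat, Szabo.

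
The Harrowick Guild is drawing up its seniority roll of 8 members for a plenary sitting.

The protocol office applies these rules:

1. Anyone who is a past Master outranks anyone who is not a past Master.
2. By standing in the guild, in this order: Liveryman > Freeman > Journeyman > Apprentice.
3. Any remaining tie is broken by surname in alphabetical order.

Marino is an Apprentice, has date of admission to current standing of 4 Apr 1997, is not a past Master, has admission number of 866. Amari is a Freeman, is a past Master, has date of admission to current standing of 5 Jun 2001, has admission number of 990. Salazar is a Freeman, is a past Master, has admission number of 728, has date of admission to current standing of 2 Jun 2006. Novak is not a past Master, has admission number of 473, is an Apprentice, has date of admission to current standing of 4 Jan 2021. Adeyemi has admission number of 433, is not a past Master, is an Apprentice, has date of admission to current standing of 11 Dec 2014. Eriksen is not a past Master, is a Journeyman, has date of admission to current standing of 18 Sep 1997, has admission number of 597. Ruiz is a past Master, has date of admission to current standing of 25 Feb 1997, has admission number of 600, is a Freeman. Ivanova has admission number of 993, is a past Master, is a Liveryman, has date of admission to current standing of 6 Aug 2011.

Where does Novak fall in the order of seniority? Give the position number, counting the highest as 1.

By the first rule: Ivanova, Amari, Ruiz and Salazar (each a past Master); then Eriksen, Adeyemi, Marino and Novak (each not a past Master).
Among Ivanova, Amari, Ruiz and Salazar, by standing in the guild: Ivanova (Liveryman) before Amari, Ruiz and Salazar (Freeman).
Among Amari, Ruiz and Salazar, alphabetically by surname: Amari before Ruiz before Salazar.
Among Eriksen, Adeyemi, Marino and Novak, by standing in the guild: Eriksen (Journeyman) before Adeyemi, Marino and Novak (Apprentice).
Among Adeyemi, Marino and Novak, alphabetically by surname: Adeyemi before Marino before Novak.
Order: Ivanova, Amari, Ruiz, Salazar, Eriksen, Adeyemi, Marino, Novak. So position 8.

8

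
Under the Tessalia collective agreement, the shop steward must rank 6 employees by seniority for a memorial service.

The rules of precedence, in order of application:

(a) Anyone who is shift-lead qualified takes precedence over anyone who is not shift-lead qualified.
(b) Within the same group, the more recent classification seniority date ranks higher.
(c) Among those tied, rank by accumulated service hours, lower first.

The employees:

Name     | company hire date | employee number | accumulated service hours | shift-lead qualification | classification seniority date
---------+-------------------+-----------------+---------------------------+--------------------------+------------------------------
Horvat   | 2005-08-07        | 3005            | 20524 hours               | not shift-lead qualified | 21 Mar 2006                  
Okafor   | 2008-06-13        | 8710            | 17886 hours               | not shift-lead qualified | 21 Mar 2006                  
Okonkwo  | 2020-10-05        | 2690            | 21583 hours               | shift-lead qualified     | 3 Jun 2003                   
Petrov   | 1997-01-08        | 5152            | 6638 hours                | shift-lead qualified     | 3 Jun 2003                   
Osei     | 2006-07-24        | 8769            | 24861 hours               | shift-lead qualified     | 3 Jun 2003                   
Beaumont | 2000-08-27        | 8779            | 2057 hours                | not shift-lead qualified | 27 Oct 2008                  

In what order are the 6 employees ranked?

By the first rule: Petrov, Okonkwo and Osei (each shift-lead qualified); then Beaumont, Okafor and Horvat (each not shift-lead qualified).
Petrov, Okonkwo and Osei all have classification seniority date 3 Jun 2003, so the next rule applies.
Among Petrov, Okonkwo and Osei, by accumulated service hours (lower first): Petrov (6638 hours) before Okonkwo (21583 hours) before Osei (24861 hours).
Among Beaumont, Okafor and Horvat, by classification seniority date (later first): Beaumont (27 Oct 2008) before Okafor and Horvat (21 Mar 2006).
Among Okafor and Horvat, by accumulated service hours (lower first): Okafor (17886 hours) before Horvat (20524 hours).
Full order: Petrov, Okonkwo, Osei, Beaumont, Okafor, Horvat.

Petrov, Okonkwo, Osei, Beaumont, Okafor, Horvat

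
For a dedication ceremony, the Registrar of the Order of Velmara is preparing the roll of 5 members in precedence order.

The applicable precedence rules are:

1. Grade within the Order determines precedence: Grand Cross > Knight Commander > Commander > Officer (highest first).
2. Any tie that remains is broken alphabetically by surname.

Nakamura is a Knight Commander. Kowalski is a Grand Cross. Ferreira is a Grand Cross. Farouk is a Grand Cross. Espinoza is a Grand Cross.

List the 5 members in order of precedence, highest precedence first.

By grade within the Order: Espinoza, Farouk, Ferreira and Kowalski (Grand Cross); then Nakamura (Knight Commander).
Among Espinoza, Farouk, Ferreira and Kowalski, alphabetically by surname: Espinoza before Farouk before Ferreira before Kowalski.
Full order: Espinoza, Farouk, Ferreira, Kowalski, Nakamura.

Espinoza, Farouk, Ferreira, Kowalski, Nakamura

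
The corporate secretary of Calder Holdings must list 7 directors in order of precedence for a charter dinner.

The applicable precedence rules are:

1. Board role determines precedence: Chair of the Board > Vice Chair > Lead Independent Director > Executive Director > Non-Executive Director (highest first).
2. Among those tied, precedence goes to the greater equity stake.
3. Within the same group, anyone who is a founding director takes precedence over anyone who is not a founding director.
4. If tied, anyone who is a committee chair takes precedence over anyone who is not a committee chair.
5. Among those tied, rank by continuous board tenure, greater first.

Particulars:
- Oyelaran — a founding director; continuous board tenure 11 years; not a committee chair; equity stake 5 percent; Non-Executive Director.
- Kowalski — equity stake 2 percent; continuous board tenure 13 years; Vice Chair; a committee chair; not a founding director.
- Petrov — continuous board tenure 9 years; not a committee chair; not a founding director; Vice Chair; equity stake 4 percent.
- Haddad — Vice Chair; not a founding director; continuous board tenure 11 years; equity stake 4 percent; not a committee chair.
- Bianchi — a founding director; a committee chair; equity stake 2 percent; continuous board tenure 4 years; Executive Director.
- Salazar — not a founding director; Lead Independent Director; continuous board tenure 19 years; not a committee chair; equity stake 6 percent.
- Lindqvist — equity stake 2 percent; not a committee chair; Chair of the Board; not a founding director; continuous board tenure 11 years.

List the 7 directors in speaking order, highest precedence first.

Lindqvist, Haddad, Petrov, Kowalski, Salazar, Bianchi, Oyelaran

By board role: Lindqvist (Chair of the Board); then Haddad, Petrov and Kowalski (Vice Chair); then Salazar (Lead Independent Director); then Bianchi (Executive Director); then Oyelaran (Non-Executive Director).
Among Haddad, Petrov and Kowalski, by equity stake (higher first): Haddad and Petrov (4 percent) before Kowalski (2 percent).
Haddad and Petrov are each not a founding director, so the next rule applies.
Haddad and Petrov are each not a committee chair, so the next rule applies.
Among Haddad and Petrov, by continuous board tenure (higher first): Haddad (11 years) before Petrov (9 years).
Full order: Lindqvist, Haddad, Petrov, Kowalski, Salazar, Bianchi, Oyelaran.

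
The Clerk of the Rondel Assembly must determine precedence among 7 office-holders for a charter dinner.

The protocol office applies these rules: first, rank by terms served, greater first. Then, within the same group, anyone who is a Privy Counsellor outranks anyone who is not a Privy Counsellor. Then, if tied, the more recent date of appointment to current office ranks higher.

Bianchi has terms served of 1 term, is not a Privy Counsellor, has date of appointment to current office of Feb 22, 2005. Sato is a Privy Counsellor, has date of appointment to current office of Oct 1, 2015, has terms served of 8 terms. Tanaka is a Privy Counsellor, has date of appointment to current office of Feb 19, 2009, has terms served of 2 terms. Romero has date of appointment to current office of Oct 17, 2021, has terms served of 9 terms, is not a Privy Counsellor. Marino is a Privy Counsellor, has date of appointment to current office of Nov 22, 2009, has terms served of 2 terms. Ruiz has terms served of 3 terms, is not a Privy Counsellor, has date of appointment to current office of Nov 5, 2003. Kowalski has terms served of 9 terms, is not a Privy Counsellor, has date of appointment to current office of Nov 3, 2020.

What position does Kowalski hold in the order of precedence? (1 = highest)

2

By terms served (higher first): Romero and Kowalski (both 9 terms); then Sato (8 terms); then Ruiz (3 terms); then Marino and Tanaka (both 2 terms); then Bianchi (1 term).
Romero and Kowalski are each not a Privy Counsellor, so the next rule applies.
Among Romero and Kowalski, by date of appointment to current office (later first): Romero (Oct 17, 2021) before Kowalski (Nov 3, 2020).
Marino and Tanaka are each a Privy Counsellor, so the next rule applies.
Among Marino and Tanaka, by date of appointment to current office (later first): Marino (Nov 22, 2009) before Tanaka (Feb 19, 2009).
Order: Romero, Kowalski, Sato, Ruiz, Marino, Tanaka, Bianchi. So position 2.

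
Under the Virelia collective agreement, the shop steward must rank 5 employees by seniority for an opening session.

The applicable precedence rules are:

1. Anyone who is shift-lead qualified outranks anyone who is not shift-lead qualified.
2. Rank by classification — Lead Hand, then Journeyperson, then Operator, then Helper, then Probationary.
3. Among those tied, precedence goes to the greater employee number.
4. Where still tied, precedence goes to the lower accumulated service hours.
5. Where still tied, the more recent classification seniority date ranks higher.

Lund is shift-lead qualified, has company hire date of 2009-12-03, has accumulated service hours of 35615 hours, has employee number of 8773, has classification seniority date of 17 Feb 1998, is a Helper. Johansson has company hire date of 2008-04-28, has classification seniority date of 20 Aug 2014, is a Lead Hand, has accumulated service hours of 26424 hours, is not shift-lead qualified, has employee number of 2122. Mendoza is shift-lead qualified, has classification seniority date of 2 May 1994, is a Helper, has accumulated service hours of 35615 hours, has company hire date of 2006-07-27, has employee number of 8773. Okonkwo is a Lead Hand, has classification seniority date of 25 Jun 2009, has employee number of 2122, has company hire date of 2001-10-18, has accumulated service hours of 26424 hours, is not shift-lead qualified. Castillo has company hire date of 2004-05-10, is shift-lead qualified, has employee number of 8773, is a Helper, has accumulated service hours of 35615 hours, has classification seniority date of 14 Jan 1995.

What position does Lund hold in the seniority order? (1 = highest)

1

By the first rule: Lund, Castillo and Mendoza (each shift-lead qualified); then Johansson and Okonkwo (both not shift-lead qualified).
Lund, Castillo and Mendoza are each Helper, so the next rule applies.
Lund, Castillo and Mendoza all have employee number 8773, so the next rule applies.
Lund, Castillo and Mendoza all have accumulated service hours 35615 hours, so the next rule applies.
Among Lund, Castillo and Mendoza, by classification seniority date (later first): Lund (17 Feb 1998) before Castillo (14 Jan 1995) before Mendoza (2 May 1994).
Johansson and Okonkwo are each Lead Hand, so the next rule applies.
Johansson and Okonkwo both have employee number 2122, so the next rule applies.
Johansson and Okonkwo both have accumulated service hours 26424 hours, so the next rule applies.
Among Johansson and Okonkwo, by classification seniority date (later first): Johansson (20 Aug 2014) before Okonkwo (25 Jun 2009).
Order: Lund, Castillo, Mendoza, Johansson, Okonkwo. So position 1.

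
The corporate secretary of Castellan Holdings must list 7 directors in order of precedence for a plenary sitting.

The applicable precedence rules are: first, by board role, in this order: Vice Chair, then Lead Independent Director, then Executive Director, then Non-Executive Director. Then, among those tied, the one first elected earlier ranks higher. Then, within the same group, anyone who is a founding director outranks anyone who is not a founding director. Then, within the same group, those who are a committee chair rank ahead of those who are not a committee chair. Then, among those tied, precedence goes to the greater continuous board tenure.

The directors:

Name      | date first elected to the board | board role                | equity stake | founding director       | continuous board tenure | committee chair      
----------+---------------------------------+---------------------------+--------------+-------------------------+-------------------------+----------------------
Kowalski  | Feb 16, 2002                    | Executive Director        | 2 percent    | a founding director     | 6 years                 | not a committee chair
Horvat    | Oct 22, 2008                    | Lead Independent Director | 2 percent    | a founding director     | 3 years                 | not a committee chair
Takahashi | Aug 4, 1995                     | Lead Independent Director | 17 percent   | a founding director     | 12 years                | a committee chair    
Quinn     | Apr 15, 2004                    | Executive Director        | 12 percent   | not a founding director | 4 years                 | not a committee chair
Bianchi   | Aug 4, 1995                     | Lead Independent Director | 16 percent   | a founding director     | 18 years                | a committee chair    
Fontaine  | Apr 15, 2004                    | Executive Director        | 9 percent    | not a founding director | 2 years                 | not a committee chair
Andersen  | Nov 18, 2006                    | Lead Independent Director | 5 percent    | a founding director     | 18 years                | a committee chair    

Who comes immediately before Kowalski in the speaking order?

Horvat

By board role: Bianchi, Takahashi, Andersen and Horvat (Lead Independent Director); then Kowalski, Quinn and Fontaine (Executive Director).
Among Bianchi, Takahashi, Andersen and Horvat, by date first elected to the board (earlier first): Bianchi and Takahashi (Aug 4, 1995) before Andersen (Nov 18, 2006) before Horvat (Oct 22, 2008).
Bianchi and Takahashi are each a founding director, so the next rule applies.
Bianchi and Takahashi are each a committee chair, so the next rule applies.
Among Bianchi and Takahashi, by continuous board tenure (higher first): Bianchi (18 years) before Takahashi (12 years).
Among Kowalski, Quinn and Fontaine, by date first elected to the board (earlier first): Kowalski (Feb 16, 2002) before Quinn and Fontaine (Apr 15, 2004).
Quinn and Fontaine are each not a founding director, so the next rule applies.
Quinn and Fontaine are each not a committee chair, so the next rule applies.
Among Quinn and Fontaine, by continuous board tenure (higher first): Quinn (4 years) before Fontaine (2 years).
Order: Bianchi, Takahashi, Andersen, Horvat, Kowalski, Quinn, Fontaine.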